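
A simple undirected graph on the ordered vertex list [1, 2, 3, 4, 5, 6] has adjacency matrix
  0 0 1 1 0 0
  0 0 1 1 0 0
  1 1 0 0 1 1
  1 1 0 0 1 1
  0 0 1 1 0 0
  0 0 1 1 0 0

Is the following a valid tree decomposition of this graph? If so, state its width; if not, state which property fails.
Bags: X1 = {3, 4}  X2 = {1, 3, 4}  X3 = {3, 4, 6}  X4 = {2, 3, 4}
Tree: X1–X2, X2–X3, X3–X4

No — vertex 5 appears in no bag.

A tree decomposition must satisfy three properties: every vertex lies in some bag; for every edge, both endpoints lie together in some bag; and for every vertex, the bags containing it form a connected subtree. Here vertex 5 appears in no bag, so the decomposition is invalid.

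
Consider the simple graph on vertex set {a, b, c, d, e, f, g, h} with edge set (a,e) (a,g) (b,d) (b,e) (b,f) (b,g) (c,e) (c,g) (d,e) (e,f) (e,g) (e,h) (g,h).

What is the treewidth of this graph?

2

A width-2 tree decomposition is:
Bags: B1 = {b, e, g}  B2 = {c, e, g}  B3 = {a, e, g}  B4 = {b, e, f}  B5 = {b, d, e}  B6 = {e, g, h}
Tree: B1–B2, B2–B3, B1–B4, B1–B5, B1–B6
Each bag holds 3 vertices, so the decomposition has width 2, which upper-bounds the treewidth. On the other hand G contains the 3-clique {b, d, e}. A clique must lie in a single bag of any decomposition, so no decomposition can have width below 2. Hence tw(G) = 2 exactly.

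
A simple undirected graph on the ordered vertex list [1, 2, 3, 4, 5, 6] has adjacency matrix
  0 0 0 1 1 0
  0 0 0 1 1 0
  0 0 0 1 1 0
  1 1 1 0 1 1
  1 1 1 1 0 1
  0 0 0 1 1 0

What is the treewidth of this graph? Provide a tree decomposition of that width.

Treewidth 2.
One optimal decomposition is:
Bags: B1 = {3, 4, 5}  B2 = {1, 4, 5}  B3 = {2, 4, 5}  B4 = {4, 5, 6}
Tree: B1–B2, B1–B3, B3–B4

Each bag holds 3 vertices, so the decomposition has width 2, which upper-bounds the treewidth. For the lower bound, the 3 vertices {1, 4, 5} are pairwise adjacent, and any tree decomposition puts a clique entirely inside one bag — forcing width ≥ 2. Therefore the treewidth is 2.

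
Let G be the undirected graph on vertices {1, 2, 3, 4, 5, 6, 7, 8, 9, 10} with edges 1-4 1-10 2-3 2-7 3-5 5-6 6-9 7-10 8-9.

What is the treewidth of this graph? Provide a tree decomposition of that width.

Every bag has size at most 2, so the width is 2 − 1 = 1 and tw(G) ≤ 1. Since G has at least one edge (e.g. 8–9), it is not an edgeless graph, so tw(G) ≥ 1. Combining the bounds, tw(G) = 1.

Treewidth 1.
Bags: B1 = {8, 9}  B2 = {6, 9}  B3 = {5, 6}  B4 = {3, 5}  B5 = {2, 3}  B6 = {2, 7}  B7 = {7, 10}  B8 = {1, 10}  B9 = {1, 4}
Tree: B1–B2, B2–B3, B3–B4, B4–B5, B5–B6, B6–B7, B7–B8, B8–B9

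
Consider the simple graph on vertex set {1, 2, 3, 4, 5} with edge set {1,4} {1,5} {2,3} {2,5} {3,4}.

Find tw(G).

A width-2 tree decomposition is:
Bags: B1 = {2, 3, 5}  B2 = {3, 4, 5}  B3 = {1, 4, 5}
Tree: B1–B2, B2–B3
The largest bag has 3 vertices, giving width 2; this decomposition certifies tw(G) ≤ 2. The edges 5–2–3–4–1–5 form a cycle, so G is not a tree and its treewidth is at least 2. Combining the bounds, tw(G) = 2.

2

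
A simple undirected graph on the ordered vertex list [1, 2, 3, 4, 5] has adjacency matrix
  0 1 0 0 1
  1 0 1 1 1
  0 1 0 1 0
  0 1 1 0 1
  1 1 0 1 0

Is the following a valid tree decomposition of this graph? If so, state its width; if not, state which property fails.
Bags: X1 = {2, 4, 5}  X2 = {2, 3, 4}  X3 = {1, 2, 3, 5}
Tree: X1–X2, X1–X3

A tree decomposition must satisfy three properties: every vertex lies in some bag; for every edge, both endpoints lie together in some bag; and for every vertex, the bags containing it form a connected subtree. Here bags containing vertex 3 are not connected in the tree, so the decomposition is invalid.

No — bags containing vertex 3 are not connected in the tree.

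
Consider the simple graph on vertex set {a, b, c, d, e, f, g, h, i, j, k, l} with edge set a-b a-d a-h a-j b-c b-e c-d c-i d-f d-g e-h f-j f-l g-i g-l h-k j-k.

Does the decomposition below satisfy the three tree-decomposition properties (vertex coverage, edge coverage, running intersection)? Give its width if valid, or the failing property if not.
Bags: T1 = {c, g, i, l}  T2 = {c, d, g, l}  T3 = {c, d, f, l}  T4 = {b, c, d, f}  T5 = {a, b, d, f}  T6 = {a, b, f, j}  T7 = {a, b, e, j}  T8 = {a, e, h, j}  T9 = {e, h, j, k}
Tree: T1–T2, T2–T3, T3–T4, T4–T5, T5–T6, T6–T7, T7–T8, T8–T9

Every vertex of G appears in some bag (union = {a, b, c, d, e, f, g, h, i, j, k, l}); every edge is covered by a bag; and for each vertex v the set of bags containing v is connected in the bag tree. The decomposition is therefore valid. The largest bag has 4 vertices, so the width is 3.

Yes; width 3.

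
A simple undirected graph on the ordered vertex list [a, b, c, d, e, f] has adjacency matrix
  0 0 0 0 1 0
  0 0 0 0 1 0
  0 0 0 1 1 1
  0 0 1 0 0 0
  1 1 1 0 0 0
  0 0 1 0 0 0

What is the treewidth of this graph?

1

A width-1 tree decomposition is:
Bags: B1 = {c, f}  B2 = {c, e}  B3 = {a, e}  B4 = {c, d}  B5 = {b, e}
Tree: B1–B2, B2–B3, B2–B4, B3–B5
Every bag has size at most 2, so the width is 2 − 1 = 1 and tw(G) ≤ 1. Any graph with an edge has treewidth ≥ 1, and G has the edge c–f. The upper and lower bounds meet at 1, so that is the treewidth.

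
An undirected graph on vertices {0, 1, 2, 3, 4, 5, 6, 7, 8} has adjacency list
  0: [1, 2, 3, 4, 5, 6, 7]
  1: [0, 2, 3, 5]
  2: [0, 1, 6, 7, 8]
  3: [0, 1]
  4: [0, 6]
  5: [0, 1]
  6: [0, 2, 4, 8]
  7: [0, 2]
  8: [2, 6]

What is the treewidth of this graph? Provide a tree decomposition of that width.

Treewidth 2.
One such decomposition:
Bags: B1 = {0, 1, 2}  B2 = {0, 2, 6}  B3 = {0, 2, 7}  B4 = {0, 1, 5}  B5 = {0, 1, 3}  B6 = {0, 4, 6}  B7 = {2, 6, 8}
Tree: B1–B2, B2–B3, B1–B4, B4–B5, B2–B6, B2–B7

The largest bag has 3 vertices, giving width 2; this decomposition certifies tw(G) ≤ 2. Conversely, {0, 1, 2} is a clique of size 3, and the vertices of any clique must share a bag in every tree decomposition; so some bag has ≥ 3 vertices and tw(G) ≥ 2. The upper and lower bounds meet at 2, so that is the treewidth.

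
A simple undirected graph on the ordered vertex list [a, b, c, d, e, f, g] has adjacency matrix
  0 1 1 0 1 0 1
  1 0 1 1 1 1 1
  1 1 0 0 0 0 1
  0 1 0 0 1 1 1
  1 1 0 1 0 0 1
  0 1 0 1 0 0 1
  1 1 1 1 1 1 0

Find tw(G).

3

A width-3 tree decomposition is:
Bags: B1 = {b, d, e, g}  B2 = {a, b, e, g}  B3 = {a, b, c, g}  B4 = {b, d, f, g}
Tree: B1–B2, B2–B3, B1–B4
The largest bag has 4 vertices, giving width 3; this decomposition certifies tw(G) ≤ 3. Conversely, {b, d, e, g} is a clique of size 4, and the vertices of any clique must share a bag in every tree decomposition; so some bag has ≥ 4 vertices and tw(G) ≥ 3. Combining the bounds, tw(G) = 3.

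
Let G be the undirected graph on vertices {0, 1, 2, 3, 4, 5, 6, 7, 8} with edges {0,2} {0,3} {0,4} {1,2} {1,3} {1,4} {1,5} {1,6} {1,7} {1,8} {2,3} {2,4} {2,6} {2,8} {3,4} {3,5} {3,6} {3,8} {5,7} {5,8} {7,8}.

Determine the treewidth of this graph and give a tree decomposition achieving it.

The largest bag has 4 vertices, giving width 3; this decomposition certifies tw(G) ≤ 3. On the other hand G contains the 4-clique {0, 2, 3, 4}. A clique must lie in a single bag of any decomposition, so no decomposition can have width below 3. Combining the bounds, tw(G) = 3.

Treewidth 3.
One optimal decomposition is:
Bags: B1 = {1, 2, 3, 4}  B2 = {1, 2, 3, 6}  B3 = {1, 2, 3, 8}  B4 = {1, 3, 5, 8}  B5 = {1, 5, 7, 8}  B6 = {0, 2, 3, 4}
Tree: B1–B2, B1–B3, B3–B4, B4–B5, B1–B6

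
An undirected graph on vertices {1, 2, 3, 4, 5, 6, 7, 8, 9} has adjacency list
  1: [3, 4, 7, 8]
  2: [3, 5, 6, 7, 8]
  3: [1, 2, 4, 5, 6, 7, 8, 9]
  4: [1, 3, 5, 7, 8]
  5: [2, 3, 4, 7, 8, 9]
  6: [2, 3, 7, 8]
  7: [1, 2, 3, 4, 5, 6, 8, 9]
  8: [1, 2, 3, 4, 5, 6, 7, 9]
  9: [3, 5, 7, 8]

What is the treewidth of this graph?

4

A width-4 tree decomposition is:
Bags: B1 = {3, 4, 5, 7, 8}  B2 = {3, 5, 7, 8, 9}  B3 = {2, 3, 5, 7, 8}  B4 = {2, 3, 6, 7, 8}  B5 = {1, 3, 4, 7, 8}
Tree: B1–B2, B2–B3, B3–B4, B1–B5
The largest bag has 5 vertices, giving width 4; this decomposition certifies tw(G) ≤ 4. For the lower bound, the 5 vertices {1, 3, 4, 7, 8} are pairwise adjacent, and any tree decomposition puts a clique entirely inside one bag — forcing width ≥ 4. Therefore the treewidth is 4.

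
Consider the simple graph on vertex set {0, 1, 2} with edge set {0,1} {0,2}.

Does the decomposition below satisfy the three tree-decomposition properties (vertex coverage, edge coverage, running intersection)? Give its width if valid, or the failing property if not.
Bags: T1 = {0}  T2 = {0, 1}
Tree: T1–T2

No — vertex 2 appears in no bag.

A tree decomposition must satisfy three properties: every vertex lies in some bag; for every edge, both endpoints lie together in some bag; and for every vertex, the bags containing it form a connected subtree. Here vertex 2 appears in no bag, so the decomposition is invalid.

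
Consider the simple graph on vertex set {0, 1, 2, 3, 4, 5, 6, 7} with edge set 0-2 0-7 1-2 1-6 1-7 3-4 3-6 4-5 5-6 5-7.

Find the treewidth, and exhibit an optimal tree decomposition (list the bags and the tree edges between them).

The largest bag has 3 vertices, giving width 2; this decomposition certifies tw(G) ≤ 2. The edges 2–0–7–1–2 form a cycle, so G is not a tree and its treewidth is at least 2. Combining the bounds, tw(G) = 2.

Treewidth 2.
One such decomposition:
Bags: B1 = {0, 1, 2}  B2 = {0, 1, 7}  B3 = {1, 6, 7}  B4 = {5, 6, 7}  B5 = {3, 5, 6}  B6 = {3, 4, 5}
Tree: B1–B2, B2–B3, B3–B4, B4–B5, B5–B6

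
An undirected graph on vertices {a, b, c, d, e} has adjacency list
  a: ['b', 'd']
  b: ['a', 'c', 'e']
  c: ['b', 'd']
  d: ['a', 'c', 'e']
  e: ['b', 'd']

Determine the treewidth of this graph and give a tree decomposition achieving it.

Every bag has size at most 3, so the width is 3 − 1 = 2 and tw(G) ≤ 2. Since b–c–d–a–b is a cycle in G, G is not acyclic. Forests are exactly the graphs of treewidth ≤ 1, so tw(G) ≥ 2. Combining the bounds, tw(G) = 2.

Treewidth 2.
Bags: B1 = {b, c, d}  B2 = {a, b, d}  B3 = {b, d, e}
Tree: B1–B2, B2–B3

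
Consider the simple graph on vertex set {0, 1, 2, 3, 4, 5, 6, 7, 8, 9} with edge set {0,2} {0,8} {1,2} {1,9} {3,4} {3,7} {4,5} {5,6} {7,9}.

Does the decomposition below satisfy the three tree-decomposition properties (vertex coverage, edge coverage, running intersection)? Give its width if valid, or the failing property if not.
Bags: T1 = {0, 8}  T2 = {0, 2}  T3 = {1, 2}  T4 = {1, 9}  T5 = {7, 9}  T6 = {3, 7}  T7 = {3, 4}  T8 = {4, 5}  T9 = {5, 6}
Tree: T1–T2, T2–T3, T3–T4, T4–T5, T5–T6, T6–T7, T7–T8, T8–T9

Checking the three conditions: (i) the bags cover all of {0, 1, 2, 3, 4, 5, 6, 7, 8, 9}; (ii) for each edge, some bag contains both endpoints; (iii) the bags containing any fixed vertex form a subtree. All hold, so the decomposition is valid with width 2 − 1 = 1.

Yes; width 1.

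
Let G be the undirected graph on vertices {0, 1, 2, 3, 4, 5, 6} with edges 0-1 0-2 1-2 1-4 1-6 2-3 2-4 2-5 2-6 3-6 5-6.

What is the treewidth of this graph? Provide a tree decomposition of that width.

Treewidth 2.
One optimal decomposition is:
Bags: B1 = {2, 3, 6}  B2 = {1, 2, 6}  B3 = {2, 5, 6}  B4 = {1, 2, 4}  B5 = {0, 1, 2}
Tree: B1–B2, B1–B3, B2–B4, B4–B5

Every bag has size at most 3, so the width is 3 − 1 = 2 and tw(G) ≤ 2. Conversely, {0, 1, 2} is a clique of size 3, and the vertices of any clique must share a bag in every tree decomposition; so some bag has ≥ 3 vertices and tw(G) ≥ 2. Combining the bounds, tw(G) = 2.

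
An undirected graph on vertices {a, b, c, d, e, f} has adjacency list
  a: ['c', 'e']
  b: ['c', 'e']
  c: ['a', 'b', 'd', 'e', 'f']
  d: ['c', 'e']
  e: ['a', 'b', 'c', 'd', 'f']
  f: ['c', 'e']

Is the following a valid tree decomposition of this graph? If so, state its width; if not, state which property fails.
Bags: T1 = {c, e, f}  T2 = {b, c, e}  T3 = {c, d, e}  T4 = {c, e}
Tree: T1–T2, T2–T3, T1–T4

A tree decomposition must satisfy three properties: every vertex lies in some bag; for every edge, both endpoints lie together in some bag; and for every vertex, the bags containing it form a connected subtree. Here vertex a appears in no bag, so the decomposition is invalid.

No — vertex a appears in no bag.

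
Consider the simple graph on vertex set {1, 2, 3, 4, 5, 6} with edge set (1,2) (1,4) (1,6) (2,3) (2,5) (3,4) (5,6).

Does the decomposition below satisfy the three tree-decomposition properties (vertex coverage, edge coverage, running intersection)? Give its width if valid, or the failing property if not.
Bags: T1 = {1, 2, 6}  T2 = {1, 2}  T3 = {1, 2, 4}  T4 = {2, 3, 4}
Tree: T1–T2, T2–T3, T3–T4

No — vertex 5 appears in no bag.

A tree decomposition must satisfy three properties: every vertex lies in some bag; for every edge, both endpoints lie together in some bag; and for every vertex, the bags containing it form a connected subtree. Here vertex 5 appears in no bag, so the decomposition is invalid.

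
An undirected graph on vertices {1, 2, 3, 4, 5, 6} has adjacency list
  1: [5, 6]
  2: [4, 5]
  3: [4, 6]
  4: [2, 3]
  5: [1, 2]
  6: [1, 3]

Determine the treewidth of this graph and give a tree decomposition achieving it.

Each bag holds 3 vertices, so the decomposition has width 2, which upper-bounds the treewidth. For the lower bound, G contains the cycle 2–5–1–6–3–4–2, so G is not a forest; only forests have treewidth ≤ 1, hence tw(G) ≥ 2. Hence tw(G) = 2 exactly.

Treewidth 2.
One optimal decomposition is:
Bags: B1 = {1, 2, 5}  B2 = {1, 2, 6}  B3 = {2, 3, 6}  B4 = {2, 3, 4}
Tree: B1–B2, B2–B3, B3–B4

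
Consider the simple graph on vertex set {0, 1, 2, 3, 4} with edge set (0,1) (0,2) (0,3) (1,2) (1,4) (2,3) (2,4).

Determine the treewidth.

A width-2 tree decomposition is:
Bags: B1 = {1, 2, 4}  B2 = {0, 1, 2}  B3 = {0, 2, 3}
Tree: B1–B2, B2–B3
Each bag holds 3 vertices, so the decomposition has width 2, which upper-bounds the treewidth. Conversely, {0, 1, 2} is a clique of size 3, and the vertices of any clique must share a bag in every tree decomposition; so some bag has ≥ 3 vertices and tw(G) ≥ 2. Therefore the treewidth is 2.

2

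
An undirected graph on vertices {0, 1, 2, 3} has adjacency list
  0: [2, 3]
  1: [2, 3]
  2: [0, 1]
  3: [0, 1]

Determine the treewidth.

A width-2 tree decomposition is:
Bags: B1 = {0, 1, 3}  B2 = {0, 1, 2}
Tree: B1–B2
Each bag holds 3 vertices, so the decomposition has width 2, which upper-bounds the treewidth. For the lower bound, G contains the cycle 0–3–1–2–0, so G is not a forest; only forests have treewidth ≤ 1, hence tw(G) ≥ 2. The upper and lower bounds meet at 2, so that is the treewidth.

2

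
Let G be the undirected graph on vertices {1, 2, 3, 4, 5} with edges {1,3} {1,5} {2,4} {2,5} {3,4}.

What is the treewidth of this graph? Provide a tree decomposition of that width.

Each bag holds 3 vertices, so the decomposition has width 2, which upper-bounds the treewidth. The edges 4–3–1–5–2–4 form a cycle, so G is not a tree and its treewidth is at least 2. Combining the bounds, tw(G) = 2.

Treewidth 2.
One such decomposition:
Bags: B1 = {1, 3, 4}  B2 = {1, 4, 5}  B3 = {2, 4, 5}
Tree: B1–B2, B2–B3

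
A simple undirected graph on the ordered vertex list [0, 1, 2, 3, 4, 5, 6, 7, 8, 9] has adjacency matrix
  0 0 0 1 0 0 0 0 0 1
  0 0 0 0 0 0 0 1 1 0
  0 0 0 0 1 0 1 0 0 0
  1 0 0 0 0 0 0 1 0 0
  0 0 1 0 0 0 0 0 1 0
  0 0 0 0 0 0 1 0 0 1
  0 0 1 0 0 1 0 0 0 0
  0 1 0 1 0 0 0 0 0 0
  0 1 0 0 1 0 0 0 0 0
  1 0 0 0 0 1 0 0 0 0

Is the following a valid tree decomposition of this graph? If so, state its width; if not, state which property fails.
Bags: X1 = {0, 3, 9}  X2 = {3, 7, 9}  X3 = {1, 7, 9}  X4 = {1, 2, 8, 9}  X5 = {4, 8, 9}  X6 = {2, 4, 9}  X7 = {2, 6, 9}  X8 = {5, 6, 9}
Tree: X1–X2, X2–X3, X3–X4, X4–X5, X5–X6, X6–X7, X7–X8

No — bags containing vertex 2 are not connected in the tree.

A tree decomposition must satisfy three properties: every vertex lies in some bag; for every edge, both endpoints lie together in some bag; and for every vertex, the bags containing it form a connected subtree. Here bags containing vertex 2 are not connected in the tree, so the decomposition is invalid.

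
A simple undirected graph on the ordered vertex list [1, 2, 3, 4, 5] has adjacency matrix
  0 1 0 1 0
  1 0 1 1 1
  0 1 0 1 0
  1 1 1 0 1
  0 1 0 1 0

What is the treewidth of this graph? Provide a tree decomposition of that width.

Treewidth 2.
One such decomposition:
Bags: B1 = {2, 3, 4}  B2 = {2, 4, 5}  B3 = {1, 2, 4}
Tree: B1–B2, B2–B3

Every bag has size at most 3, so the width is 3 − 1 = 2 and tw(G) ≤ 2. For the lower bound, the 3 vertices {1, 2, 4} are pairwise adjacent, and any tree decomposition puts a clique entirely inside one bag — forcing width ≥ 2. Combining the bounds, tw(G) = 2.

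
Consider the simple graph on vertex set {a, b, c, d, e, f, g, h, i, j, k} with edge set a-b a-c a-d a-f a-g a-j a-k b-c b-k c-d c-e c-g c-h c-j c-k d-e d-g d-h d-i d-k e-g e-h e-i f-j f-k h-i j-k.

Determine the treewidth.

3

A width-3 tree decomposition is:
Bags: B1 = {a, c, d, g}  B2 = {a, c, d, k}  B3 = {c, d, e, g}  B4 = {a, c, j, k}  B5 = {a, f, j, k}  B6 = {a, b, c, k}  B7 = {c, d, e, h}  B8 = {d, e, h, i}
Tree: B1–B2, B1–B3, B2–B4, B4–B5, B4–B6, B3–B7, B7–B8
Every bag has size at most 4, so the width is 4 − 1 = 3 and tw(G) ≤ 3. Conversely, {c, d, e, g} is a clique of size 4, and the vertices of any clique must share a bag in every tree decomposition; so some bag has ≥ 4 vertices and tw(G) ≥ 3. Therefore the treewidth is 3.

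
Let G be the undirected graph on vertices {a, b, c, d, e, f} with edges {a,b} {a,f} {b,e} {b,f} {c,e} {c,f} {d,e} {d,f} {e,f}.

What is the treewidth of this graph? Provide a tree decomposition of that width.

Treewidth 2.
Bags: B1 = {a, b, f}  B2 = {b, e, f}  B3 = {d, e, f}  B4 = {c, e, f}
Tree: B1–B2, B2–B3, B2–B4

Every bag has size at most 3, so the width is 3 − 1 = 2 and tw(G) ≤ 2. On the other hand G contains the 3-clique {d, e, f}. A clique must lie in a single bag of any decomposition, so no decomposition can have width below 2. Hence tw(G) = 2 exactly.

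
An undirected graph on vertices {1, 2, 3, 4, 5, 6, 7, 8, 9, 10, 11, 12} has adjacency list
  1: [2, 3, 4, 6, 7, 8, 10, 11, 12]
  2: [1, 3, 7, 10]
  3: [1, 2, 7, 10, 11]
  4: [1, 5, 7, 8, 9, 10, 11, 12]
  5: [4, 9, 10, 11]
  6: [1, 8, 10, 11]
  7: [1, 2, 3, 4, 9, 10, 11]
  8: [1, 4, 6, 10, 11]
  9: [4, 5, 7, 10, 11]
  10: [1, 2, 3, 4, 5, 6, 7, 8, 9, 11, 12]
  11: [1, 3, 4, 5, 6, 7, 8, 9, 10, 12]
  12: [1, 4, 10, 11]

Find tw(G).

4

A width-4 tree decomposition is:
Bags: B1 = {1, 4, 7, 10, 11}  B2 = {4, 7, 9, 10, 11}  B3 = {1, 4, 10, 11, 12}  B4 = {1, 3, 7, 10, 11}  B5 = {1, 2, 3, 7, 10}  B6 = {1, 4, 8, 10, 11}  B7 = {1, 6, 8, 10, 11}  B8 = {4, 5, 9, 10, 11}
Tree: B1–B2, B1–B3, B1–B4, B4–B5, B1–B6, B6–B7, B2–B8
The largest bag has 5 vertices, giving width 4; this decomposition certifies tw(G) ≤ 4. On the other hand G contains the 5-clique {1, 2, 3, 7, 10}. A clique must lie in a single bag of any decomposition, so no decomposition can have width below 4. Therefore the treewidth is 4.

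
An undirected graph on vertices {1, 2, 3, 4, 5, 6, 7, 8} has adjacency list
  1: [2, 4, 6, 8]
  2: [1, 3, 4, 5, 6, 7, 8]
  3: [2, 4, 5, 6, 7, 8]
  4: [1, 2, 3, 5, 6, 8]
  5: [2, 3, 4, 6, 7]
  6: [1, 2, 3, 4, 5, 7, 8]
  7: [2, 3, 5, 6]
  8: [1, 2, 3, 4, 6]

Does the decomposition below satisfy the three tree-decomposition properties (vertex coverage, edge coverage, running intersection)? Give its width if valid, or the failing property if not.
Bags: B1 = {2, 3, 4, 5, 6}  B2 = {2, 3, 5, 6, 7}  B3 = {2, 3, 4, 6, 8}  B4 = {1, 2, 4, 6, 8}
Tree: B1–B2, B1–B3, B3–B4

Yes; width 4.

Checking the three conditions: (i) the bags cover all of {1, 2, 3, 4, 5, 6, 7, 8}; (ii) for each edge, some bag contains both endpoints; (iii) the bags containing any fixed vertex form a subtree. All hold, so the decomposition is valid with width 5 − 1 = 4.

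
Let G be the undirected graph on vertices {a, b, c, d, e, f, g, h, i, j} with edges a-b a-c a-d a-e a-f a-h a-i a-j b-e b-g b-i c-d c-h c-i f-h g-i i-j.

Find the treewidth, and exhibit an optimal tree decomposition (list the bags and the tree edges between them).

Each bag holds 3 vertices, so the decomposition has width 2, which upper-bounds the treewidth. On the other hand G contains the 3-clique {b, g, i}. A clique must lie in a single bag of any decomposition, so no decomposition can have width below 2. The upper and lower bounds meet at 2, so that is the treewidth.

Treewidth 2.
Bags: B1 = {a, c, i}  B2 = {a, b, i}  B3 = {b, g, i}  B4 = {a, c, d}  B5 = {a, c, h}  B6 = {a, i, j}  B7 = {a, f, h}  B8 = {a, b, e}
Tree: B1–B2, B2–B3, B1–B4, B4–B5, B2–B6, B5–B7, B2–B8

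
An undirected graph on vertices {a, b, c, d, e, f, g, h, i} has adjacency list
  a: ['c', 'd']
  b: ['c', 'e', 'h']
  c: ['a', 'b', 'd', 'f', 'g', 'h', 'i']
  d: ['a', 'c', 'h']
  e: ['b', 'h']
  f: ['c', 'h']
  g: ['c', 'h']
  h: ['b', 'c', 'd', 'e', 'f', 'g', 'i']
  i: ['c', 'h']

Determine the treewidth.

2

A width-2 tree decomposition is:
Bags: B1 = {b, c, h}  B2 = {c, d, h}  B3 = {c, h, i}  B4 = {c, f, h}  B5 = {b, e, h}  B6 = {c, g, h}  B7 = {a, c, d}
Tree: B1–B2, B1–B3, B1–B4, B1–B5, B3–B6, B2–B7
Each bag holds 3 vertices, so the decomposition has width 2, which upper-bounds the treewidth. On the other hand G contains the 3-clique {b, e, h}. A clique must lie in a single bag of any decomposition, so no decomposition can have width below 2. The upper and lower bounds meet at 2, so that is the treewidth.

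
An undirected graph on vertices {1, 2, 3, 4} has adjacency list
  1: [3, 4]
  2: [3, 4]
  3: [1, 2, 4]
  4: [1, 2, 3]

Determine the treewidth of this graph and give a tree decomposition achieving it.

Every bag has size at most 3, so the width is 3 − 1 = 2 and tw(G) ≤ 2. On the other hand G contains the 3-clique {1, 3, 4}. A clique must lie in a single bag of any decomposition, so no decomposition can have width below 2. Hence tw(G) = 2 exactly.

Treewidth 2.
Bags: B1 = {1, 3, 4}  B2 = {2, 3, 4}
Tree: B1–B2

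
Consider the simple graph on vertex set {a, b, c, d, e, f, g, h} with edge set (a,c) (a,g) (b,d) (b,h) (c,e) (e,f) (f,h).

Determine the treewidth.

1

A width-1 tree decomposition is:
Bags: B1 = {b, d}  B2 = {b, h}  B3 = {f, h}  B4 = {e, f}  B5 = {c, e}  B6 = {a, c}  B7 = {a, g}
Tree: B1–B2, B2–B3, B3–B4, B4–B5, B5–B6, B6–B7
The largest bag has 2 vertices, giving width 1; this decomposition certifies tw(G) ≤ 1. G has an edge, so its treewidth is at least 1. Therefore the treewidth is 1.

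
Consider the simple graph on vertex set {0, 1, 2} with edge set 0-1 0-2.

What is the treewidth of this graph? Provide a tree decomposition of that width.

Treewidth 1.
One such decomposition:
Bags: B1 = {0, 2}  B2 = {0, 1}
Tree: B1–B2

Each bag holds 2 vertices, so the decomposition has width 1, which upper-bounds the treewidth. Any graph with an edge has treewidth ≥ 1, and G has the edge 0–2. Therefore the treewidth is 1.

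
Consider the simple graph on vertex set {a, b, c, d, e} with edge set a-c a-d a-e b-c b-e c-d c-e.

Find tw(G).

A width-2 tree decomposition is:
Bags: B1 = {a, c, e}  B2 = {b, c, e}  B3 = {a, c, d}
Tree: B1–B2, B1–B3
Each bag holds 3 vertices, so the decomposition has width 2, which upper-bounds the treewidth. On the other hand G contains the 3-clique {a, c, d}. A clique must lie in a single bag of any decomposition, so no decomposition can have width below 2. Combining the bounds, tw(G) = 2.

2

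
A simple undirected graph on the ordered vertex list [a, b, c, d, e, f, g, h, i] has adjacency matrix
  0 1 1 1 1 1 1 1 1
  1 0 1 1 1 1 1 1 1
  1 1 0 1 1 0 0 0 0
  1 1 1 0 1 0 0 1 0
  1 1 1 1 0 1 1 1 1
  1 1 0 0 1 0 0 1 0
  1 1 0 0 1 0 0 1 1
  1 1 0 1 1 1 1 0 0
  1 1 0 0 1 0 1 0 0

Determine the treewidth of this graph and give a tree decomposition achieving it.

Treewidth 4.
One such decomposition:
Bags: B1 = {a, b, d, e, h}  B2 = {a, b, e, f, h}  B3 = {a, b, c, d, e}  B4 = {a, b, e, g, h}  B5 = {a, b, e, g, i}
Tree: B1–B2, B1–B3, B2–B4, B4–B5

The largest bag has 5 vertices, giving width 4; this decomposition certifies tw(G) ≤ 4. For the lower bound, the 5 vertices {a, b, d, e, h} are pairwise adjacent, and any tree decomposition puts a clique entirely inside one bag — forcing width ≥ 4. Combining the bounds, tw(G) = 4.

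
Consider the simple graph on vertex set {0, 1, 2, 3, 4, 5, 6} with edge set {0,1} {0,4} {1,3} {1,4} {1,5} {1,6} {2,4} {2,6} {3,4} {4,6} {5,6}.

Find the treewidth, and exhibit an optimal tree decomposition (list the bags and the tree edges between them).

Treewidth 2.
Bags: B1 = {2, 4, 6}  B2 = {1, 4, 6}  B3 = {1, 5, 6}  B4 = {0, 1, 4}  B5 = {1, 3, 4}
Tree: B1–B2, B2–B3, B2–B4, B4–B5

Every bag has size at most 3, so the width is 3 − 1 = 2 and tw(G) ≤ 2. For the lower bound, the 3 vertices {0, 1, 4} are pairwise adjacent, and any tree decomposition puts a clique entirely inside one bag — forcing width ≥ 2. Therefore the treewidth is 2.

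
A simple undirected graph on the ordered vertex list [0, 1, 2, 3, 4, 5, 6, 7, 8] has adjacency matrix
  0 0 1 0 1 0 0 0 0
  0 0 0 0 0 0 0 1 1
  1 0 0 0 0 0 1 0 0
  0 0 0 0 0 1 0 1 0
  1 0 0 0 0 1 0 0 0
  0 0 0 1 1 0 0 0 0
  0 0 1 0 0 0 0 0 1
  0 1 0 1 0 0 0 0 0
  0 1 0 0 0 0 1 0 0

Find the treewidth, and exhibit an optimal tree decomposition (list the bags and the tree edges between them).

Each bag holds 3 vertices, so the decomposition has width 2, which upper-bounds the treewidth. Since 1–7–3–5–4–0–2–6–8–1 is a cycle in G, G is not acyclic. Forests are exactly the graphs of treewidth ≤ 1, so tw(G) ≥ 2. Combining the bounds, tw(G) = 2.

Treewidth 2.
One such decomposition:
Bags: B1 = {1, 3, 7}  B2 = {1, 3, 5}  B3 = {1, 4, 5}  B4 = {0, 1, 4}  B5 = {0, 1, 2}  B6 = {1, 2, 6}  B7 = {1, 6, 8}
Tree: B1–B2, B2–B3, B3–B4, B4–B5, B5–B6, B6–B7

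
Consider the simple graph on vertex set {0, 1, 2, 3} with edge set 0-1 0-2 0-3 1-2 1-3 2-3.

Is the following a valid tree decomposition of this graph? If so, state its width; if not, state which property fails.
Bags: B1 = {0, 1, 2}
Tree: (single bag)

No — vertex 3 appears in no bag.

A tree decomposition must satisfy three properties: every vertex lies in some bag; for every edge, both endpoints lie together in some bag; and for every vertex, the bags containing it form a connected subtree. Here vertex 3 appears in no bag, so the decomposition is invalid.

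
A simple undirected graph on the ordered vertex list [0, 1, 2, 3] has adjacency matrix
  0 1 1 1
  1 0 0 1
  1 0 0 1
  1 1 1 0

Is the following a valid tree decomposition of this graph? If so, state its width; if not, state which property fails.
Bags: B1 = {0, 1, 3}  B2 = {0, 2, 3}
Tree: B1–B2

Yes; width 2.

Every vertex of G appears in some bag (union = {0, 1, 2, 3}); every edge is covered by a bag; and for each vertex v the set of bags containing v is connected in the bag tree. The decomposition is therefore valid. The largest bag has 3 vertices, so the width is 2.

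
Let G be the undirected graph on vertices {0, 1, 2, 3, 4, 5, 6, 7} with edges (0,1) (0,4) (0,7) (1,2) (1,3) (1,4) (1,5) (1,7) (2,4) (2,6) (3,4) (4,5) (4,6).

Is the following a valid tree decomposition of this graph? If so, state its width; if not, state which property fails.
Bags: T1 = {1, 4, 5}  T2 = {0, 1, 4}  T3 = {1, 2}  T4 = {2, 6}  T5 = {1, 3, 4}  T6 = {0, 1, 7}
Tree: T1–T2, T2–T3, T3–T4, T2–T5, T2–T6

No — edge (4,2) lies in no bag.

A tree decomposition must satisfy three properties: every vertex lies in some bag; for every edge, both endpoints lie together in some bag; and for every vertex, the bags containing it form a connected subtree. Here edge (4,2) lies in no bag, so the decomposition is invalid.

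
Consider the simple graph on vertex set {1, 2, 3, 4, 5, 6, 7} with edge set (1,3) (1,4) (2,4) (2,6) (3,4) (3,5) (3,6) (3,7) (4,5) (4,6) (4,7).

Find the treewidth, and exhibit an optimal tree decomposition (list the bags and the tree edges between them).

Treewidth 2.
One optimal decomposition is:
Bags: B1 = {1, 3, 4}  B2 = {3, 4, 7}  B3 = {3, 4, 5}  B4 = {3, 4, 6}  B5 = {2, 4, 6}
Tree: B1–B2, B1–B3, B3–B4, B4–B5

Every bag has size at most 3, so the width is 3 − 1 = 2 and tw(G) ≤ 2. Conversely, {2, 4, 6} is a clique of size 3, and the vertices of any clique must share a bag in every tree decomposition; so some bag has ≥ 3 vertices and tw(G) ≥ 2. Combining the bounds, tw(G) = 2.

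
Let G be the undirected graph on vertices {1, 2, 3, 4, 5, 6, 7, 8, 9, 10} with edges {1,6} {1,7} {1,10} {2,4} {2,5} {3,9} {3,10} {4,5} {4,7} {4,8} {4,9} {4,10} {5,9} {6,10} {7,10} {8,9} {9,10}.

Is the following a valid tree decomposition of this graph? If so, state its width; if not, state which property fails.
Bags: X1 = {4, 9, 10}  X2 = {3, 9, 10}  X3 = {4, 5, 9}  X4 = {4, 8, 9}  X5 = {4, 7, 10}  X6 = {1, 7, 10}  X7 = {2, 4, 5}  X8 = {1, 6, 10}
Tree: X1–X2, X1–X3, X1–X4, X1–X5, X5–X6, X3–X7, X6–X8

Every vertex of G appears in some bag (union = {1, 2, 3, 4, 5, 6, 7, 8, 9, 10}); every edge is covered by a bag; and for each vertex v the set of bags containing v is connected in the bag tree. The decomposition is therefore valid. The largest bag has 3 vertices, so the width is 2.

Yes; width 2.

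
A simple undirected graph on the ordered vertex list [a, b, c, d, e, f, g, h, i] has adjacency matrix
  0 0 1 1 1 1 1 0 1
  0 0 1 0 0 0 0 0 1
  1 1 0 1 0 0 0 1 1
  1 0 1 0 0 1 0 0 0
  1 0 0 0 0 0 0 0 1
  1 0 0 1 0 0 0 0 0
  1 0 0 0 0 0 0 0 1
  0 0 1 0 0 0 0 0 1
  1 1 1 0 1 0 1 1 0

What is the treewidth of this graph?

A width-2 tree decomposition is:
Bags: B1 = {c, h, i}  B2 = {a, c, i}  B3 = {b, c, i}  B4 = {a, c, d}  B5 = {a, e, i}  B6 = {a, g, i}  B7 = {a, d, f}
Tree: B1–B2, B1–B3, B2–B4, B2–B5, B5–B6, B4–B7
Every bag has size at most 3, so the width is 3 − 1 = 2 and tw(G) ≤ 2. For the lower bound, the 3 vertices {a, c, d} are pairwise adjacent, and any tree decomposition puts a clique entirely inside one bag — forcing width ≥ 2. The upper and lower bounds meet at 2, so that is the treewidth.

2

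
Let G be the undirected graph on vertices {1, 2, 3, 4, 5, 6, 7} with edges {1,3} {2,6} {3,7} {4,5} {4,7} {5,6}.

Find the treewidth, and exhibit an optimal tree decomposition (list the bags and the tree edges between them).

The largest bag has 2 vertices, giving width 1; this decomposition certifies tw(G) ≤ 1. G has an edge, so its treewidth is at least 1. Combining the bounds, tw(G) = 1.

Treewidth 1.
Bags: B1 = {2, 6}  B2 = {5, 6}  B3 = {4, 5}  B4 = {4, 7}  B5 = {3, 7}  B6 = {1, 3}
Tree: B1–B2, B2–B3, B3–B4, B4–B5, B5–B6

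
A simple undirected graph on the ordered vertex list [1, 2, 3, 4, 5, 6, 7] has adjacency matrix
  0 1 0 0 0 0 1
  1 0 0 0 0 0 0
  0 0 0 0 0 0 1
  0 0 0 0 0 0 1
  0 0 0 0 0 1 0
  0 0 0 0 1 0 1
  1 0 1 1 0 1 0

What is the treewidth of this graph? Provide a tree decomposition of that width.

Each bag holds 2 vertices, so the decomposition has width 1, which upper-bounds the treewidth. Since G has at least one edge (e.g. 6–5), it is not an edgeless graph, so tw(G) ≥ 1. The upper and lower bounds meet at 1, so that is the treewidth.

Treewidth 1.
Bags: B1 = {5, 6}  B2 = {6, 7}  B3 = {1, 7}  B4 = {1, 2}  B5 = {4, 7}  B6 = {3, 7}
Tree: B1–B2, B2–B3, B3–B4, B2–B5, B5–B6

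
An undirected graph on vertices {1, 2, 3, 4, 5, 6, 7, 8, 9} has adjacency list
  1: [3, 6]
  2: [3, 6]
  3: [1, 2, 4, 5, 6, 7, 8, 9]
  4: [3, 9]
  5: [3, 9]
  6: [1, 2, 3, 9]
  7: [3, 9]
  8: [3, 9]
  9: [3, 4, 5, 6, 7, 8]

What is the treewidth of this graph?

A width-2 tree decomposition is:
Bags: B1 = {3, 5, 9}  B2 = {3, 6, 9}  B3 = {3, 4, 9}  B4 = {3, 7, 9}  B5 = {3, 8, 9}  B6 = {2, 3, 6}  B7 = {1, 3, 6}
Tree: B1–B2, B1–B3, B3–B4, B4–B5, B2–B6, B2–B7
Every bag has size at most 3, so the width is 3 − 1 = 2 and tw(G) ≤ 2. On the other hand G contains the 3-clique {1, 3, 6}. A clique must lie in a single bag of any decomposition, so no decomposition can have width below 2. Hence tw(G) = 2 exactly.

2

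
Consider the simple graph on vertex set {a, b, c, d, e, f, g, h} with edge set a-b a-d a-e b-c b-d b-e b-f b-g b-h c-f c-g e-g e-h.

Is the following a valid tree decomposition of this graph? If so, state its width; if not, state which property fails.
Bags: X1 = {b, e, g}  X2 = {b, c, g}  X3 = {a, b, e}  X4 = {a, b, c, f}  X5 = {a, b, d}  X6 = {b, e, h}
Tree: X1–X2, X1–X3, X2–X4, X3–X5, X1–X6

A tree decomposition must satisfy three properties: every vertex lies in some bag; for every edge, both endpoints lie together in some bag; and for every vertex, the bags containing it form a connected subtree. Here bags containing vertex a are not connected in the tree, so the decomposition is invalid.

No — bags containing vertex a are not connected in the tree.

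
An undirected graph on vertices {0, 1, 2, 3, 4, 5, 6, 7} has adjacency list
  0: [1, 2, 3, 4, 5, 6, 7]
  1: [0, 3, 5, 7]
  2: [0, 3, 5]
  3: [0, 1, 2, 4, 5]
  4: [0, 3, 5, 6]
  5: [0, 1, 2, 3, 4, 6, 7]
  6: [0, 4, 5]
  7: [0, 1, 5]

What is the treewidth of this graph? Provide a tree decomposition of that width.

Treewidth 3.
One such decomposition:
Bags: B1 = {0, 1, 3, 5}  B2 = {0, 2, 3, 5}  B3 = {0, 3, 4, 5}  B4 = {0, 4, 5, 6}  B5 = {0, 1, 5, 7}
Tree: B1–B2, B2–B3, B3–B4, B1–B5

The largest bag has 4 vertices, giving width 3; this decomposition certifies tw(G) ≤ 3. On the other hand G contains the 4-clique {0, 1, 3, 5}. A clique must lie in a single bag of any decomposition, so no decomposition can have width below 3. The upper and lower bounds meet at 3, so that is the treewidth.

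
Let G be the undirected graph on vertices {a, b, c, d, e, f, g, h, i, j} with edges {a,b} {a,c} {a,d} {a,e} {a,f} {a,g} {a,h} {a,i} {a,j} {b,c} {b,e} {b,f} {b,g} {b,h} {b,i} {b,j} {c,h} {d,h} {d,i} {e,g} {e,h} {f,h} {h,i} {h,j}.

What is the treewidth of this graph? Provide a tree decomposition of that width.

Treewidth 3.
One such decomposition:
Bags: B1 = {a, b, h, i}  B2 = {a, b, c, h}  B3 = {a, d, h, i}  B4 = {a, b, f, h}  B5 = {a, b, h, j}  B6 = {a, b, e, h}  B7 = {a, b, e, g}
Tree: B1–B2, B1–B3, B2–B4, B2–B5, B1–B6, B6–B7

The largest bag has 4 vertices, giving width 3; this decomposition certifies tw(G) ≤ 3. Conversely, {a, b, e, g} is a clique of size 4, and the vertices of any clique must share a bag in every tree decomposition; so some bag has ≥ 4 vertices and tw(G) ≥ 3. Combining the bounds, tw(G) = 3.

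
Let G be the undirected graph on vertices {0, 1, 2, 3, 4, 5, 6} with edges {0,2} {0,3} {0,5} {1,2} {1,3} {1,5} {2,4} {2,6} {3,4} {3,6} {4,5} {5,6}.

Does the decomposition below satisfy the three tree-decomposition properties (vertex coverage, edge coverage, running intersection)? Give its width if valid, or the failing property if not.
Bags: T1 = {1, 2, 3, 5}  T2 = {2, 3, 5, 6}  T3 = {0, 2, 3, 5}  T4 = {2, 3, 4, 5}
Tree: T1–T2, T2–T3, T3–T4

Vertex coverage: the bags together contain {0, 1, 2, 3, 4, 5, 6}, the full vertex set. Edge coverage: each edge of G has both endpoints in at least one bag. Running intersection: for every vertex, the bags containing it form a connected subtree. All three properties hold, so this is a valid tree decomposition of width max|bag| − 1 = 3, and hence tw(G) ≤ 3.

Yes; width 3.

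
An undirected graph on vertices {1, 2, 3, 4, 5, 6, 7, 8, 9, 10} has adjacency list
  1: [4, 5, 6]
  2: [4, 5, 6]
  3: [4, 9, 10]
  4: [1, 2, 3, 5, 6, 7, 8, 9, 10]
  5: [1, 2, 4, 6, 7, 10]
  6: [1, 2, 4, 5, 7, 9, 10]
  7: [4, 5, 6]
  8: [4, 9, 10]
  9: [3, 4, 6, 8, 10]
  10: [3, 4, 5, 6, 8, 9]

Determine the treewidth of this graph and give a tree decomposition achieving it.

Every bag has size at most 4, so the width is 4 − 1 = 3 and tw(G) ≤ 3. For the lower bound, the 4 vertices {4, 8, 9, 10} are pairwise adjacent, and any tree decomposition puts a clique entirely inside one bag — forcing width ≥ 3. Combining the bounds, tw(G) = 3.

Treewidth 3.
Bags: B1 = {2, 4, 5, 6}  B2 = {1, 4, 5, 6}  B3 = {4, 5, 6, 10}  B4 = {4, 6, 9, 10}  B5 = {3, 4, 9, 10}  B6 = {4, 5, 6, 7}  B7 = {4, 8, 9, 10}
Tree: B1–B2, B1–B3, B3–B4, B4–B5, B1–B6, B5–B7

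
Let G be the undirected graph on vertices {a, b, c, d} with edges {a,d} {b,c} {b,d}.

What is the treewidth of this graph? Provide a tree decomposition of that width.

Treewidth 1.
One optimal decomposition is:
Bags: B1 = {b, c}  B2 = {b, d}  B3 = {a, d}
Tree: B1–B2, B2–B3

Every bag has size at most 2, so the width is 2 − 1 = 1 and tw(G) ≤ 1. Since G has at least one edge (e.g. c–b), it is not an edgeless graph, so tw(G) ≥ 1. Combining the bounds, tw(G) = 1.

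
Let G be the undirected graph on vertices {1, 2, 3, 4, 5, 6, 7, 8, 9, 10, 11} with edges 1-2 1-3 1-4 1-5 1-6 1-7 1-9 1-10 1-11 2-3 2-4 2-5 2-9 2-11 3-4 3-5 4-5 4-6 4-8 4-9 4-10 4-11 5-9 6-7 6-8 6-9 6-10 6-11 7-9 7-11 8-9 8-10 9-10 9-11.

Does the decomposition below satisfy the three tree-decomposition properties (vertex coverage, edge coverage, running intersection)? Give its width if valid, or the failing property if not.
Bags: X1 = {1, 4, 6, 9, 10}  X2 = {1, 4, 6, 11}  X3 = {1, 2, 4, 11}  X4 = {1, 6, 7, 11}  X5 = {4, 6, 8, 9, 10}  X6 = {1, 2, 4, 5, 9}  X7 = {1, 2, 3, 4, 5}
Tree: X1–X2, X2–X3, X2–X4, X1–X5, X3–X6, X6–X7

A tree decomposition must satisfy three properties: every vertex lies in some bag; for every edge, both endpoints lie together in some bag; and for every vertex, the bags containing it form a connected subtree. Here edge (9,11) lies in no bag, so the decomposition is invalid.

No — edge (9,11) lies in no bag.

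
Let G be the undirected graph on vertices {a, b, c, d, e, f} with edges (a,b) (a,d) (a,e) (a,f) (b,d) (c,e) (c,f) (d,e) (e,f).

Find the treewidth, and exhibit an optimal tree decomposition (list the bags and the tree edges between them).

Each bag holds 3 vertices, so the decomposition has width 2, which upper-bounds the treewidth. On the other hand G contains the 3-clique {c, e, f}. A clique must lie in a single bag of any decomposition, so no decomposition can have width below 2. Therefore the treewidth is 2.

Treewidth 2.
Bags: B1 = {a, e, f}  B2 = {c, e, f}  B3 = {a, d, e}  B4 = {a, b, d}
Tree: B1–B2, B1–B3, B3–B4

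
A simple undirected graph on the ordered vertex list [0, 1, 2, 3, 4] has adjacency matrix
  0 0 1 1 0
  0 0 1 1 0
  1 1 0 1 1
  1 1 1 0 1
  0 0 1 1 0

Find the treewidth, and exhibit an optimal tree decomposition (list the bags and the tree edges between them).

Treewidth 2.
Bags: B1 = {2, 3, 4}  B2 = {0, 2, 3}  B3 = {1, 2, 3}
Tree: B1–B2, B1–B3

Every bag has size at most 3, so the width is 3 − 1 = 2 and tw(G) ≤ 2. For the lower bound, the 3 vertices {0, 2, 3} are pairwise adjacent, and any tree decomposition puts a clique entirely inside one bag — forcing width ≥ 2. Therefore the treewidth is 2.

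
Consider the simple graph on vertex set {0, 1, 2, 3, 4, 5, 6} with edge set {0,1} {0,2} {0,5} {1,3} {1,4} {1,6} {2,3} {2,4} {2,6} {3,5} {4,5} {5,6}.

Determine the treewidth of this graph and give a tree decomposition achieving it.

Every bag has size at most 4, so the width is 4 − 1 = 3 and tw(G) ≤ 3. For the lower bound: the 4 vertex sets {2,3}, {0,1}, {5}, {4} are disjoint, each induces a connected subgraph, and every pair is joined by at least one edge of G. Contracting each set to a single vertex therefore yields K_{4} as a minor, and since treewidth is minor-monotone, tw(G) ≥ tw(K_{4}) = 3. Combining the bounds, tw(G) = 3.

Treewidth 3.
One optimal decomposition is:
Bags: B1 = {1, 2, 3, 5}  B2 = {0, 1, 2, 5}  B3 = {1, 2, 4, 5}  B4 = {1, 2, 5, 6}
Tree: B1–B2, B2–B3, B3–B4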